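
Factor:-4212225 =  - 3^2*5^2*97^1*193^1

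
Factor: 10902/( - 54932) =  - 5451/27466 = - 2^( - 1) * 3^1 *23^1*31^( - 1 )*79^1 *443^ ( - 1) 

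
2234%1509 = 725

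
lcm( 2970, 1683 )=50490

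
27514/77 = 357 + 25/77 = 357.32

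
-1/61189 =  - 1/61189 = - 0.00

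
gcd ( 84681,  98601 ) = 3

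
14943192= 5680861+9262331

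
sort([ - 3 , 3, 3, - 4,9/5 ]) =[ - 4,  -  3,9/5, 3, 3]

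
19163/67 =286+1/67 = 286.01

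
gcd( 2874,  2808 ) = 6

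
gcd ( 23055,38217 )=3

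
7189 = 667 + 6522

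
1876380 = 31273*60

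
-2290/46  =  -1145/23  =  - 49.78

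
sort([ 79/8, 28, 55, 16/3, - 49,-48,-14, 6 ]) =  [ - 49,  -  48,-14, 16/3, 6, 79/8, 28 , 55]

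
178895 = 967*185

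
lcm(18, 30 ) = 90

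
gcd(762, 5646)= 6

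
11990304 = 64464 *186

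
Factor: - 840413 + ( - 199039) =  - 1039452 = - 2^2*3^1*19^1*47^1*97^1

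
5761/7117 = 5761/7117 = 0.81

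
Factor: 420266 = 2^1 * 7^1*11^1*2729^1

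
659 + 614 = 1273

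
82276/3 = 27425  +  1/3 = 27425.33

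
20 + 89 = 109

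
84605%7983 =4775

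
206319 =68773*3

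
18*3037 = 54666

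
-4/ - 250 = 2/125 = 0.02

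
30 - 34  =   - 4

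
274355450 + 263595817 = 537951267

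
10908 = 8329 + 2579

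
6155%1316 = 891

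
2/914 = 1/457 = 0.00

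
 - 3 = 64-67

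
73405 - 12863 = 60542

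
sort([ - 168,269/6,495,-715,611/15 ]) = [-715, - 168 , 611/15 , 269/6 , 495]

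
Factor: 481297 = 481297^1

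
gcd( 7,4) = 1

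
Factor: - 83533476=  - 2^2*3^1*13^1 * 47^1*11393^1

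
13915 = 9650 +4265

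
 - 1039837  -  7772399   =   - 8812236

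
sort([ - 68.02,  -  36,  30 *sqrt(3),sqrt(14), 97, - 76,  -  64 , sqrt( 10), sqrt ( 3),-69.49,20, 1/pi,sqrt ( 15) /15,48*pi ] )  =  [  -  76, -69.49,-68.02, - 64, - 36 , sqrt( 15 )/15,1/pi, sqrt( 3),sqrt (10), sqrt (14 ),20, 30*sqrt(3), 97,48*pi ]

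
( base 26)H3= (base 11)375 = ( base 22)K5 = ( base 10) 445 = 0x1BD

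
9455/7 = 1350 + 5/7 = 1350.71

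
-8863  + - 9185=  - 18048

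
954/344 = 477/172 = 2.77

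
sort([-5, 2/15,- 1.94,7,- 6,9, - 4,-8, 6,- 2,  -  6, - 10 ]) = [  -  10, - 8, -6,  -  6, - 5, - 4, - 2,-1.94,  2/15,  6 , 7,9] 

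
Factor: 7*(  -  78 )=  - 2^1*3^1  *  7^1 * 13^1 = - 546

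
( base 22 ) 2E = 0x3a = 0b111010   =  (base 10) 58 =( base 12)4A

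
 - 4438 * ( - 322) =1429036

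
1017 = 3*339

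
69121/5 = 13824+1/5 = 13824.20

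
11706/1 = 11706 = 11706.00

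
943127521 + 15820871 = 958948392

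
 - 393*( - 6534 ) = 2567862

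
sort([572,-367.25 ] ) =[ -367.25,572 ] 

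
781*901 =703681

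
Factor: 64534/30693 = 2^1*3^(-1 )*13^( - 1)*41^1  =  82/39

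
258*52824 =13628592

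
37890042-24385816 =13504226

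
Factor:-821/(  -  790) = 2^( - 1)*5^( - 1)*79^(-1 )*821^1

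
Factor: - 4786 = -2^1*2393^1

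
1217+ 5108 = 6325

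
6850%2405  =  2040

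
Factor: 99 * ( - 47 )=-3^2*11^1*47^1 = - 4653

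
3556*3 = 10668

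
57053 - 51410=5643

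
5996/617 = 9 + 443/617 = 9.72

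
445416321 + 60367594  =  505783915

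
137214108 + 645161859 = 782375967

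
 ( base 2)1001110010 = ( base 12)442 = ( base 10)626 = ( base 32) JI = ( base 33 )iw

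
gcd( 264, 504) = 24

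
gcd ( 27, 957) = 3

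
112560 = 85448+27112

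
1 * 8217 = 8217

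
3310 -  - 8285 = 11595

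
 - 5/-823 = 5/823 = 0.01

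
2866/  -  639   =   - 2866/639 =- 4.49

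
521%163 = 32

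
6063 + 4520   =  10583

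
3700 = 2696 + 1004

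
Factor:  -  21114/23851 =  -54/61=-2^1*3^3*  61^( - 1)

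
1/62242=1/62242 = 0.00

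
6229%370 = 309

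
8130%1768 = 1058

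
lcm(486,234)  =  6318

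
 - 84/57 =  - 2 + 10/19 = - 1.47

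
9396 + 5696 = 15092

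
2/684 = 1/342= 0.00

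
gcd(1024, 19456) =1024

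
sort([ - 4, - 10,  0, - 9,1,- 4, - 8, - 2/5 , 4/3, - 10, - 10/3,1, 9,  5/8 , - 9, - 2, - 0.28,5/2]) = [ - 10, - 10, - 9, - 9, - 8, - 4,-4, - 10/3, - 2, - 2/5, - 0.28,0,5/8,1, 1, 4/3, 5/2, 9] 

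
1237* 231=285747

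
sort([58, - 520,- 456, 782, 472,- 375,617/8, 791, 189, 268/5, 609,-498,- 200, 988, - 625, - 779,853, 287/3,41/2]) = [ - 779 , - 625, -520,  -  498, - 456,-375,- 200, 41/2,268/5, 58,617/8, 287/3, 189 , 472,609,782,791,853 , 988 ] 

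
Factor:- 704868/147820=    - 453/95=-3^1*5^( - 1)*19^ ( - 1 )*151^1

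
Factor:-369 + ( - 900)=-3^3*47^1=- 1269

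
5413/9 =5413/9 = 601.44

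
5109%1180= 389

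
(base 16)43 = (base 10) 67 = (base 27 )2D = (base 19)3A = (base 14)4b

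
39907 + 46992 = 86899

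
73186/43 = 1702 = 1702.00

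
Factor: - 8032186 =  -2^1*4016093^1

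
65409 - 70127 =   -  4718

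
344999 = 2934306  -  2589307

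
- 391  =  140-531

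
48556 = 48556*1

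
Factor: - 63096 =-2^3*3^1*11^1 * 239^1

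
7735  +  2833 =10568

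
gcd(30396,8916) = 12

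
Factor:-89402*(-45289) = 2^1 * 44701^1*45289^1  =  4048927178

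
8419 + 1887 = 10306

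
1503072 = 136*11052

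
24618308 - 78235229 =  - 53616921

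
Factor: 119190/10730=411/37 =3^1*37^(-1)*137^1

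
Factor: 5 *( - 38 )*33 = - 6270 = -  2^1*3^1*5^1*11^1 * 19^1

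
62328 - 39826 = 22502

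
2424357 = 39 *62163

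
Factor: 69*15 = 3^2*5^1*23^1 = 1035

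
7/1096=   7/1096 = 0.01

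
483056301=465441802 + 17614499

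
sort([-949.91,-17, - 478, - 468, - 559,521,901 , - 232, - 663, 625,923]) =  [  -  949.91, - 663,-559,-478,  -  468,  -  232 ,- 17, 521, 625, 901 , 923 ]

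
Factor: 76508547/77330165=3^1 * 5^(  -  1) * 11^(-1 )*593^( - 1)*2371^(  -  1 ) * 4831^1*5279^1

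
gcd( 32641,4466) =7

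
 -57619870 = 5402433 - 63022303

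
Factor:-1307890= - 2^1*5^1 * 31^1*4219^1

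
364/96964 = 13/3463= 0.00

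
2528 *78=197184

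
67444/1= 67444 = 67444.00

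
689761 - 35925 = 653836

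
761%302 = 157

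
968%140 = 128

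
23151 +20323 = 43474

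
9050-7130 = 1920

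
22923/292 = 78 + 147/292 = 78.50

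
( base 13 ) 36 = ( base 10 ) 45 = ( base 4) 231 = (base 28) 1H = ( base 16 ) 2D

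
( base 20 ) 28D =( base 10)973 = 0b1111001101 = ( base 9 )1301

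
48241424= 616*78314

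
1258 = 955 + 303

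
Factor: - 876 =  - 2^2 * 3^1*73^1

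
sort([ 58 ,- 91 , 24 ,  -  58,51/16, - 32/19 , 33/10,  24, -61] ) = [ - 91, - 61 , - 58, - 32/19, 51/16 , 33/10,24, 24,58 ] 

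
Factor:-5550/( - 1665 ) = 2^1*3^( - 1) * 5^1 = 10/3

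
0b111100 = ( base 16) 3C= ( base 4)330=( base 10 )60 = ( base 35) 1P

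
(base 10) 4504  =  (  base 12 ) 2734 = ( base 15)1504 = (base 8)10630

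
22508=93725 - 71217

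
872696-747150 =125546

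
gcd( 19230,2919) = 3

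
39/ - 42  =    -  1+1/14 = -0.93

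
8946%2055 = 726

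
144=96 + 48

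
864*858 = 741312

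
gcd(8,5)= 1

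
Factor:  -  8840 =-2^3*5^1*13^1 * 17^1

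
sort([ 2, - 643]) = [ - 643, 2 ] 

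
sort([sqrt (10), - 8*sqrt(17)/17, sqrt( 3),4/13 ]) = [ - 8 * sqrt(17 ) /17,4/13, sqrt( 3 ),sqrt( 10 )]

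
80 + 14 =94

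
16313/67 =243 + 32/67 =243.48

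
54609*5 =273045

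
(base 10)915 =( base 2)1110010011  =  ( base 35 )Q5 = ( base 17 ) 32E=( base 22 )1jd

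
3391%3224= 167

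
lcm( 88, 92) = 2024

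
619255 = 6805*91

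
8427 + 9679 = 18106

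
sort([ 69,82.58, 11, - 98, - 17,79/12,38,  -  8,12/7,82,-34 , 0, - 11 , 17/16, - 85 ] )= [ - 98,-85,- 34, - 17, - 11, -8,0, 17/16,12/7,79/12 , 11,  38 , 69,82, 82.58] 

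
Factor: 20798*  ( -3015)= -62705970= -2^1 * 3^2*  5^1  *67^1*10399^1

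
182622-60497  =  122125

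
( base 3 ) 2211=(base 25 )31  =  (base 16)4c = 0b1001100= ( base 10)76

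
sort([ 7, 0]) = [0, 7 ]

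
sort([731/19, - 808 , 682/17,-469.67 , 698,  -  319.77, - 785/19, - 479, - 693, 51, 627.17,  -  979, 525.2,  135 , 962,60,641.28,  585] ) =[ - 979,  -  808,-693, - 479  , - 469.67, - 319.77, - 785/19 , 731/19,682/17,51, 60, 135,525.2,585,  627.17, 641.28,  698, 962] 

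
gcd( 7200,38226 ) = 6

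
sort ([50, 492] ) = [50, 492]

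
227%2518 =227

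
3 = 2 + 1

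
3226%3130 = 96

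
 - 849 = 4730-5579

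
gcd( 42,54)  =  6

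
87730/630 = 139 + 16/63= 139.25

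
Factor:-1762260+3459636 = 1697376  =  2^5*3^1 *17681^1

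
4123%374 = 9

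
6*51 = 306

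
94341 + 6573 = 100914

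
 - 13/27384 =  - 1 + 27371/27384 = - 0.00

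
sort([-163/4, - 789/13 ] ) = [ - 789/13, - 163/4]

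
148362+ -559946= - 411584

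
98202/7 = 98202/7 = 14028.86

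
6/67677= 2/22559= 0.00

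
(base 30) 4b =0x83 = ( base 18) 75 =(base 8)203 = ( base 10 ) 131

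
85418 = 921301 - 835883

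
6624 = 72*92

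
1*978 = 978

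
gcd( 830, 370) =10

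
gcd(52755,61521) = 3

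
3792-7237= - 3445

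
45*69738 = 3138210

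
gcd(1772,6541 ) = 1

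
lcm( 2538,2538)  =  2538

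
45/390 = 3/26 = 0.12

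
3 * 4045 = 12135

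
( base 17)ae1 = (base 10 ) 3129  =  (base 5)100004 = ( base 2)110000111001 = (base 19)8cd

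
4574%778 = 684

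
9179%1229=576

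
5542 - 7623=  -2081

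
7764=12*647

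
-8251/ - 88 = 8251/88 = 93.76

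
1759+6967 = 8726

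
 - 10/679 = -1 + 669/679 = - 0.01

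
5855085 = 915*6399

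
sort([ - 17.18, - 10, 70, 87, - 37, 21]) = [-37, - 17.18, - 10, 21,70,  87 ]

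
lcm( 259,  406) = 15022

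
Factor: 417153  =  3^1*11^1  *  12641^1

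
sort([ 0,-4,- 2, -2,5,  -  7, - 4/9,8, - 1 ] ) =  [- 7, - 4,- 2, -2, - 1, - 4/9, 0,5,8]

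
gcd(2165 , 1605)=5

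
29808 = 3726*8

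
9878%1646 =2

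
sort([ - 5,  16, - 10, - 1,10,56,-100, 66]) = [- 100, - 10, - 5,  -  1 , 10, 16,56, 66 ] 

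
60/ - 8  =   - 15/2= - 7.50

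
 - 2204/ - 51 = 2204/51  =  43.22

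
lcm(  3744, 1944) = 101088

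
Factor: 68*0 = 0 = 0^1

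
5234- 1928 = 3306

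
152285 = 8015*19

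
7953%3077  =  1799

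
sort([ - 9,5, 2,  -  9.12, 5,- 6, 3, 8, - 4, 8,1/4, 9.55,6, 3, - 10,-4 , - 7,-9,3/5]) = [ - 10, - 9.12, - 9, - 9, - 7, - 6, - 4 , - 4,1/4, 3/5,2, 3, 3,5,  5 , 6,8,8, 9.55 ]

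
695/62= 695/62 = 11.21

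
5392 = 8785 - 3393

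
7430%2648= 2134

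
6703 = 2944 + 3759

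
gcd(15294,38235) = 7647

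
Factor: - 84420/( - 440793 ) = 2^2*5^1* 7^1* 17^( - 1 )*43^ (  -  1 ) = 140/731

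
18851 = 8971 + 9880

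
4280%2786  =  1494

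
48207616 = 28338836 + 19868780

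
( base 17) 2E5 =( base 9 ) 1112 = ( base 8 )1465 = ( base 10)821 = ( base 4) 30311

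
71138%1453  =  1394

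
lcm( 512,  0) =0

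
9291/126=73 + 31/42 = 73.74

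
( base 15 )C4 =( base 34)5e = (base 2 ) 10111000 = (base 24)7G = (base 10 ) 184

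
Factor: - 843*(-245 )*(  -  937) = - 193523295 = - 3^1*5^1*7^2*281^1 * 937^1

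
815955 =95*8589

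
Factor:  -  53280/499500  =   - 8/75 = - 2^3*3^ (-1 )*5^( - 2 ) 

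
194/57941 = 194/57941= 0.00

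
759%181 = 35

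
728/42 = 52/3= 17.33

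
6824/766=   3412/383 =8.91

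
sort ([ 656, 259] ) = [ 259 , 656 ]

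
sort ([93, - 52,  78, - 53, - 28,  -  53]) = [ - 53, -53,- 52, - 28, 78, 93] 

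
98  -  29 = 69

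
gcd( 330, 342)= 6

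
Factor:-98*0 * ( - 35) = 0^1 = 0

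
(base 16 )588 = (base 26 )22C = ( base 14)732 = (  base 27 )1pc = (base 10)1416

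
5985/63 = 95 =95.00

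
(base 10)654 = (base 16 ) 28e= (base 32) KE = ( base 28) NA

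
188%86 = 16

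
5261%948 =521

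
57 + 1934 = 1991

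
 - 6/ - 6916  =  3/3458= 0.00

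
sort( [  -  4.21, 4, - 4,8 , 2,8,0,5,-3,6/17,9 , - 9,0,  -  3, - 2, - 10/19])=[-9, - 4.21,- 4, - 3, - 3, - 2, - 10/19,  0,0,6/17,2,4 , 5,8, 8,9]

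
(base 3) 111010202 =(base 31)9tu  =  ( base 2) 10010101101010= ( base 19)17A2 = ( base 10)9578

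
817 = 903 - 86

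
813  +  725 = 1538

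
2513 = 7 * 359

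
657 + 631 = 1288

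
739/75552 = 739/75552 = 0.01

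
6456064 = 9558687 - 3102623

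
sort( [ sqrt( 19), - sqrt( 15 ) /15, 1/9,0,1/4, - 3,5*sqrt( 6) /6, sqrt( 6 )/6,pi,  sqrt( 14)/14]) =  [ - 3  ,-sqrt(15 ) /15, 0,1/9, 1/4,sqrt( 14 )/14,sqrt( 6 )/6,5 *sqrt(6 )/6,pi, sqrt(19 )]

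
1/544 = 1/544 = 0.00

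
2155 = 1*2155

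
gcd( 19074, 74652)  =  6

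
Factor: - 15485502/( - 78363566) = 7742751/39181783=3^1 * 2580917^1 * 39181783^( - 1) 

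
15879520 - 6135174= 9744346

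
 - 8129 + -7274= - 15403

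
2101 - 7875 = -5774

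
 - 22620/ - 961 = 23+517/961=23.54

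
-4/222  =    -  2/111 = - 0.02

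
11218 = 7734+3484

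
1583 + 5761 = 7344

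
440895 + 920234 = 1361129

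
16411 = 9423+6988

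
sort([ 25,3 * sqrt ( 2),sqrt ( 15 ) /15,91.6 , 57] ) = [ sqrt( 15)/15,  3*sqrt(2),  25, 57, 91.6] 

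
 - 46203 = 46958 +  - 93161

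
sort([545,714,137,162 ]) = [ 137,162,  545, 714 ] 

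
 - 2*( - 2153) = 4306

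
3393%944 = 561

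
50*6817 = 340850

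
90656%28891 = 3983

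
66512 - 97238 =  -30726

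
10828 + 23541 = 34369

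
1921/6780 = 17/60 = 0.28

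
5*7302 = 36510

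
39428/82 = 480+34/41  =  480.83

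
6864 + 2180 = 9044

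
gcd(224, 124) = 4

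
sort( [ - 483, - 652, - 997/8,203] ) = [ - 652, - 483, -997/8,  203 ] 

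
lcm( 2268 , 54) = 2268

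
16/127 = 16/127 = 0.13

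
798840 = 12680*63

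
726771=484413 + 242358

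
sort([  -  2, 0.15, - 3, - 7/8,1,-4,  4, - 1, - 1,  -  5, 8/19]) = [-5,- 4, - 3, - 2,-1,-1,-7/8, 0.15, 8/19, 1, 4 ]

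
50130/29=50130/29  =  1728.62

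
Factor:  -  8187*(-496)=4060752 = 2^4*3^1*31^1*2729^1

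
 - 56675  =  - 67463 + 10788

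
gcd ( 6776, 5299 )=7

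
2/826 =1/413 = 0.00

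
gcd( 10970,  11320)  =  10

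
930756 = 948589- 17833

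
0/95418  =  0 =0.00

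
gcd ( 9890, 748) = 2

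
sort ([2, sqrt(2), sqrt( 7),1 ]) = [1, sqrt( 2), 2,sqrt( 7)] 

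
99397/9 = 11044+1/9   =  11044.11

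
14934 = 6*2489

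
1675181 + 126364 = 1801545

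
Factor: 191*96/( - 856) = - 2292/107 = - 2^2*3^1*107^( - 1)*191^1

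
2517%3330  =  2517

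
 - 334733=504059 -838792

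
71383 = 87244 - 15861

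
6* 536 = 3216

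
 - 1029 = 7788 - 8817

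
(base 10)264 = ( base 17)F9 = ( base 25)AE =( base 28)9C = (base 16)108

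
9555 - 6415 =3140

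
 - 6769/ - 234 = 6769/234 = 28.93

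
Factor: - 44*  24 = - 1056=- 2^5*3^1*11^1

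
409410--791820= 1201230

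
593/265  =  593/265 = 2.24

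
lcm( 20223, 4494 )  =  40446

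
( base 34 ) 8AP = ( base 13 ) 44b6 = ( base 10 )9613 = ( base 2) 10010110001101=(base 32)9cd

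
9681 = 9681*1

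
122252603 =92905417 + 29347186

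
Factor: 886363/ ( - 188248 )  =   - 2^ ( - 3)*17^2  *3067^1*23531^( -1 ) 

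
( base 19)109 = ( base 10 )370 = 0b101110010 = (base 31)BT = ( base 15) 19a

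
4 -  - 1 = 5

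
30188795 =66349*455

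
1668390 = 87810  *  19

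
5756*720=4144320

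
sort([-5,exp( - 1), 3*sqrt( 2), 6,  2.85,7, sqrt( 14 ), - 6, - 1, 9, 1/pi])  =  [ - 6,-5, - 1,1/pi, exp ( - 1),2.85,sqrt( 14 ), 3*sqrt( 2),6,7,  9]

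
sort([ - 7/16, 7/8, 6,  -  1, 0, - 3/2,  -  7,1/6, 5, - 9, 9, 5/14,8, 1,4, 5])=[ - 9, - 7,  -  3/2, -1, - 7/16,  0,1/6 , 5/14,7/8,  1,  4,5, 5, 6,8, 9 ]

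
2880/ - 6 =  - 480/1  =  -480.00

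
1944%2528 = 1944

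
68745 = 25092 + 43653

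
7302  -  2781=4521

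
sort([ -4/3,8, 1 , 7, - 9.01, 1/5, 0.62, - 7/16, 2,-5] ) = [ - 9.01 , - 5, - 4/3,  -  7/16, 1/5, 0.62, 1,2,7, 8 ]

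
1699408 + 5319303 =7018711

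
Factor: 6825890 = 2^1*5^1*31^1 *97^1*227^1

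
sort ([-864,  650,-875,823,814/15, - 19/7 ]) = [-875,-864, -19/7,814/15  ,  650 , 823]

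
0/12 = 0 = 0.00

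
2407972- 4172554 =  - 1764582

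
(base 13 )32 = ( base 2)101001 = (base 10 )41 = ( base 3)1112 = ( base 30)1B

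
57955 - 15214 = 42741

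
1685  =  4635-2950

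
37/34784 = 37/34784 = 0.00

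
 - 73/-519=73/519 =0.14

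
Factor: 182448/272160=2^( - 1)*3^( - 3 )*5^( - 1 )*181^1 = 181/270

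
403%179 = 45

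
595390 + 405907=1001297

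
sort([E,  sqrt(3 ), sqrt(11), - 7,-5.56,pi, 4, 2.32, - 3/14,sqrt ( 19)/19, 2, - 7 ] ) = [ - 7, - 7, - 5.56, - 3/14, sqrt(19 ) /19, sqrt( 3),2,2.32,E,pi,sqrt(11), 4]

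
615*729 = 448335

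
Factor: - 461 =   -  461^1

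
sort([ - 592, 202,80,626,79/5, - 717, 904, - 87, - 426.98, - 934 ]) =[ - 934 , - 717, - 592, - 426.98, - 87, 79/5, 80,202, 626, 904]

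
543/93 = 181/31  =  5.84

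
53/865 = 53/865 = 0.06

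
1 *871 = 871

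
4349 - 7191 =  - 2842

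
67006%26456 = 14094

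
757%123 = 19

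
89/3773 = 89/3773 =0.02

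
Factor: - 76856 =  - 2^3 * 13^1* 739^1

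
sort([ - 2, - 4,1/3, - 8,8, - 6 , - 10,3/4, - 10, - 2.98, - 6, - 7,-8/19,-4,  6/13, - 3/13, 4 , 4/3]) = [ - 10, - 10,  -  8, - 7 , - 6,-6 , - 4,-4, - 2.98, - 2, - 8/19, - 3/13,1/3,  6/13,  3/4,4/3,4, 8 ] 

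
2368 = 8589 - 6221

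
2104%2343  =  2104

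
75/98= 75/98 = 0.77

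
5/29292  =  5/29292=0.00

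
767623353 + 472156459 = 1239779812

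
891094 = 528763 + 362331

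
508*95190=48356520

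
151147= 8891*17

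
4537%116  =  13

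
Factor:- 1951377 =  - 3^1*241^1*2699^1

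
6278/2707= 6278/2707 = 2.32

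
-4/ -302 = 2/151  =  0.01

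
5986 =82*73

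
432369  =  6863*63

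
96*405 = 38880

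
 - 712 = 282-994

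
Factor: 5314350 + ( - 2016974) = 2^5*103043^1= 3297376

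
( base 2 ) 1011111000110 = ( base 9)8312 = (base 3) 22100102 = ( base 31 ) 6AA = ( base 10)6086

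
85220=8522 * 10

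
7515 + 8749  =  16264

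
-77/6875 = -7/625  =  -0.01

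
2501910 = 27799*90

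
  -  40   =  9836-9876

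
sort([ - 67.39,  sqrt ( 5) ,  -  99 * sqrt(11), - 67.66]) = [- 99 * sqrt(11), - 67.66, - 67.39,sqrt (5)]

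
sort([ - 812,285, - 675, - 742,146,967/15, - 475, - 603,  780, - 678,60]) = [ - 812, - 742, - 678, - 675, - 603, - 475,60,967/15,146, 285,780]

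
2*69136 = 138272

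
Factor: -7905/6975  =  -3^(-1 )*5^( - 1)* 17^1 = - 17/15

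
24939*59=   1471401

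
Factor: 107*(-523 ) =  -55961 = - 107^1*523^1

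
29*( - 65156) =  - 1889524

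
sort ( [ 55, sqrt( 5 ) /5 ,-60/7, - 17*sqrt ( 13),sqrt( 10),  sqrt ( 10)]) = [ - 17*sqrt( 13),-60/7,sqrt(5)/5,  sqrt(10 ), sqrt( 10) , 55]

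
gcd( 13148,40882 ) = 2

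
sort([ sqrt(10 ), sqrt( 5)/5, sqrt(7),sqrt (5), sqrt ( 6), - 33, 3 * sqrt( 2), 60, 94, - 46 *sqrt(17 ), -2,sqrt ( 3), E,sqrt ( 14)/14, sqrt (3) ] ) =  [ - 46*sqrt ( 17), - 33, - 2,sqrt( 14) /14,sqrt( 5)/5, sqrt ( 3 ), sqrt( 3), sqrt( 5), sqrt( 6 ), sqrt(7 ), E,  sqrt(10 ), 3 * sqrt( 2 ), 60,  94] 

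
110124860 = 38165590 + 71959270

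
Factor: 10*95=950 = 2^1*5^2*19^1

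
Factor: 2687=2687^1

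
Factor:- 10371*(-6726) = 69755346 = 2^1*3^2*19^1*59^1* 3457^1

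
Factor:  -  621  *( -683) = 424143 = 3^3*  23^1*683^1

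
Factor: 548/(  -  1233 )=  - 4/9 = -  2^2 * 3^(  -  2 )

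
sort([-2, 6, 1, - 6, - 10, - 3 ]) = [ - 10, - 6, - 3,-2,1,6]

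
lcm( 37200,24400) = 2269200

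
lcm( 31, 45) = 1395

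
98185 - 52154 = 46031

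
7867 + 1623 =9490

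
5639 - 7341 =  - 1702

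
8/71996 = 2/17999 = 0.00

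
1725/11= 1725/11 = 156.82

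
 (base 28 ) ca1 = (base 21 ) 10k8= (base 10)9689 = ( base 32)9EP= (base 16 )25d9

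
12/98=6/49 = 0.12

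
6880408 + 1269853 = 8150261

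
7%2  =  1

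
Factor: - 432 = - 2^4*3^3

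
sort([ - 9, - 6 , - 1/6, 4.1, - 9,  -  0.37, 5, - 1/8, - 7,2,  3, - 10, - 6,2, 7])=[ - 10, - 9,  -  9,-7, - 6, -6, - 0.37,-1/6, - 1/8, 2, 2, 3, 4.1,5, 7] 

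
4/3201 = 4/3201=0.00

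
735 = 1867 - 1132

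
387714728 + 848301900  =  1236016628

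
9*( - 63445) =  - 571005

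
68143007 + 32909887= 101052894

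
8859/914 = 8859/914 = 9.69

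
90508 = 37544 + 52964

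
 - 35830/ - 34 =1053 + 14/17 = 1053.82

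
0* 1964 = 0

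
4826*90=434340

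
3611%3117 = 494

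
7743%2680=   2383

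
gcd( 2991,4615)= 1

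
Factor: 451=11^1 * 41^1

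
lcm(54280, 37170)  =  3419640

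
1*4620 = 4620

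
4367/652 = 4367/652= 6.70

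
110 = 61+49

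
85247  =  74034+11213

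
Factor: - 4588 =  -2^2*31^1*37^1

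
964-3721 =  - 2757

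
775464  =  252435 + 523029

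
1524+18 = 1542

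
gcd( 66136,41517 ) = 7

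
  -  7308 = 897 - 8205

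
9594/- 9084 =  - 1599/1514 = - 1.06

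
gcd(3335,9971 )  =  1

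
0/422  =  0=0.00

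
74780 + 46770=121550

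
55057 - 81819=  - 26762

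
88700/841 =88700/841 = 105.47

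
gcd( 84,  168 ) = 84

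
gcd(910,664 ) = 2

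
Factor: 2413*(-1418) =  - 3421634 = -2^1*19^1*127^1*709^1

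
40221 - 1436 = 38785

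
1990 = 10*199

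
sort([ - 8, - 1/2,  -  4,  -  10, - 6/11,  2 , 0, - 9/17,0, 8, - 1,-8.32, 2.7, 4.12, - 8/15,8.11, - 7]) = [  -  10, - 8.32, - 8, - 7, - 4,  -  1, - 6/11, - 8/15 , - 9/17, - 1/2 , 0,0, 2 , 2.7, 4.12,8,8.11]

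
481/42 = 481/42 = 11.45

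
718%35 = 18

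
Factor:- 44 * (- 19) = 836= 2^2*11^1*19^1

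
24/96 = 1/4= 0.25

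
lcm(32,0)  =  0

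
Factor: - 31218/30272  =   - 33/32 = - 2^(-5 )*3^1*11^1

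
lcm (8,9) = 72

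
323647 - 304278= 19369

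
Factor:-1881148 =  - 2^2*79^1*5953^1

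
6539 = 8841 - 2302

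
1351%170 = 161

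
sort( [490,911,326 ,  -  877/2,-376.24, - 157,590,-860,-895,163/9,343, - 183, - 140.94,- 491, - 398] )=[-895, - 860 , - 491,-877/2,-398, - 376.24,-183,-157,-140.94, 163/9,326,343,490,590,911 ]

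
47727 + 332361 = 380088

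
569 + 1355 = 1924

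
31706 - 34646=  - 2940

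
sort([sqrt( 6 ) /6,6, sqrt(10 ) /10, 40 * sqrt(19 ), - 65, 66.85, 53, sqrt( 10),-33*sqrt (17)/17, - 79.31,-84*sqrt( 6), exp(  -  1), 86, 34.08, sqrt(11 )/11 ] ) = [ - 84*sqrt (6), - 79.31, - 65,-33*sqrt( 17)/17, sqrt(11 ) /11, sqrt( 10 ) /10, exp(-1), sqrt( 6)/6,sqrt(10) , 6, 34.08, 53,66.85, 86, 40*sqrt( 19)]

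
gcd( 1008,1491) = 21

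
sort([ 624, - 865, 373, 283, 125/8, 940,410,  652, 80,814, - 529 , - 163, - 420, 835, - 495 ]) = [-865, - 529,-495,  -  420,  -  163,  125/8,80, 283, 373 , 410, 624,652 , 814,835,940]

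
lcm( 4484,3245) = 246620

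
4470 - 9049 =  - 4579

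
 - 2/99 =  - 1  +  97/99 = - 0.02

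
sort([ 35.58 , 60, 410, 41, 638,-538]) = [ - 538, 35.58, 41,  60,410, 638 ]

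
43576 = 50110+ - 6534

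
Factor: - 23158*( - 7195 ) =2^1*5^1*1439^1*11579^1 = 166621810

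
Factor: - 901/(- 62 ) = 2^( - 1 )*17^1*31^( - 1)*53^1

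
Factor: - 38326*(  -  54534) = 2090070084 = 2^2*3^1*61^1*149^1*19163^1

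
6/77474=3/38737 = 0.00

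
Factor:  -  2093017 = - 29^1*72173^1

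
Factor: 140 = 2^2*5^1*7^1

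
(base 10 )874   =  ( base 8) 1552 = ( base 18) 2ca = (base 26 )17g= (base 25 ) 19o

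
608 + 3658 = 4266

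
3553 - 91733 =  - 88180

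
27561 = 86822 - 59261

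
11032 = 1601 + 9431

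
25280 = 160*158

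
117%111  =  6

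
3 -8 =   -  5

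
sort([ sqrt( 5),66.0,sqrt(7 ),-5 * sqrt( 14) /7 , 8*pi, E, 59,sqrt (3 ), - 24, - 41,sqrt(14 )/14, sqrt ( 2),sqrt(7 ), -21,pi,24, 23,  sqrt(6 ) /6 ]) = [- 41,  -  24, - 21, - 5 *sqrt(14 )/7, sqrt( 14) /14, sqrt( 6 ) /6,sqrt(2),sqrt( 3), sqrt(5) , sqrt( 7), sqrt(7),E, pi, 23,24, 8* pi, 59, 66.0 ]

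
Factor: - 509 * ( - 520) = 2^3*5^1*13^1 * 509^1 = 264680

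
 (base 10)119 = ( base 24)4N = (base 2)1110111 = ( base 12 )9B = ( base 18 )6B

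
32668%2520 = 2428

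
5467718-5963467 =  - 495749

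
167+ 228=395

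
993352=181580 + 811772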